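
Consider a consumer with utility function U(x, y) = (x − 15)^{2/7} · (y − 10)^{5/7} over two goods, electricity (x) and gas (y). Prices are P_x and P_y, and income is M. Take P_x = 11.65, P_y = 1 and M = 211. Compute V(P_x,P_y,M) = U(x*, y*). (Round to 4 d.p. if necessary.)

V = 7.1555

Let x' = x−15, y' = y−10. MRS = (2/5)·y'/x' = P_x/P_y.
After buying the subsistence bundle (15, 10), a share 2/7 of the remaining income goes to x: x* = 15 + 2/7·(M − 15P_x − 10P_y)/P_x.
Discretionary income = 211 − 15·11.65 − 10·1 = 26.25; x* = 15 + 2/7·26.25/11.65 = 15.6438; y* = 10 + 5/7·26.25/1 = 28.75.
Utility at the optimum: U(15.6438, 28.75) = 7.1555.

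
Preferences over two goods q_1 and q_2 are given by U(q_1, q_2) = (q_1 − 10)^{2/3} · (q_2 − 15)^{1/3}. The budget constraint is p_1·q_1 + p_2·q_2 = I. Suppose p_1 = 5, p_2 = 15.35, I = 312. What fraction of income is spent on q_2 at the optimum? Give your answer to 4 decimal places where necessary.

MRS = 2·(q_2−15)/(q_1−10). Tangency with p_1/p_2 gives q_2−15 = (1/2)·(p_1/p_2)·(q_1−10).
Substituting into the budget: q_1* = 10 + 2/3·(I − 10·p_1 − 15·p_2)/p_1, and q_2* = 15 + 1/3·(…)/p_2.
Discretionary income = 312 − 10·5 − 15·15.35 = 31.75; q_1* = 10 + 2/3·31.75/5 = 14.2333; q_2* = 15 + 1/3·31.75/15.35 = 15.6895.
Expenditure on q_2: 15.35·15.6895 = 240.8333; share = 0.7719.

share on q_2 = 0.7719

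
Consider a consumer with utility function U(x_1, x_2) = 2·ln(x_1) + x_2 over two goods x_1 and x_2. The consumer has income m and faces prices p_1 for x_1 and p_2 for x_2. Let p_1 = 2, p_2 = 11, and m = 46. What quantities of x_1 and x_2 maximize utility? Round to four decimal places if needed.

Set MRS = p_1/p_2: (2/x_1)/1 = p_1/p_2.
So x_1*(p_1,p_2) = 2·p_2/p_1, independent of income; and x_2* = (m − 2·p_2)/p_2.
At the given prices: x_1* = 2·11/2 = 11, and x_2* = 2.1818.

x_1* = 11, x_2* = 2.1818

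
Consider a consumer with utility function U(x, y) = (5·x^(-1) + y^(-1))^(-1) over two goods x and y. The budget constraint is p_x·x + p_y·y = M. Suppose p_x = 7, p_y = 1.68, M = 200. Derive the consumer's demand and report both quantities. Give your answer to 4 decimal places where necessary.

From the CES first-order condition, 5·(y/x)^(2) = p_x/p_y.
Hence y/x = ((1/5)·p_x/p_y)^(1/(2)), i.e. raised to the 0.5 power.
Substitute y = (y/x)·x into the budget: x* = M/(p_x + p_y·(y/x)).
Numerically y/x = 0.912871, so x* = 200/(7 + 1.68·0.912871) = 23.4367 and y* = 0.912871·23.4367 = 21.3947.

x* = 23.4367, y* = 21.3947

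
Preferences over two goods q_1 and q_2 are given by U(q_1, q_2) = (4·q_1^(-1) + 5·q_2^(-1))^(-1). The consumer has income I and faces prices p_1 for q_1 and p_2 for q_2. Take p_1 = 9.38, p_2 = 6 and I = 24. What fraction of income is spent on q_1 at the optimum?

From the CES first-order condition, (4/5)·(q_2/q_1)^(2) = p_1/p_2.
Solve for the ratio: q_2/q_1 = [(5/4)·p_1/p_2]^(0.5).
With the ratio pinned down, the budget gives q_1* = I/(p_1 + p_2·(q_2/q_1)) and q_2* = (q_2/q_1)·q_1*.
Numerically q_2/q_1 = 1.397915, so q_1* = 24/(9.38 + 6·1.397915) = 1.3508 and q_2* = 1.397915·1.3508 = 1.8883.
Expenditure on q_1: 9.38·1.3508 = 12.6703; share = 0.5279.

share on q_1 = 0.5279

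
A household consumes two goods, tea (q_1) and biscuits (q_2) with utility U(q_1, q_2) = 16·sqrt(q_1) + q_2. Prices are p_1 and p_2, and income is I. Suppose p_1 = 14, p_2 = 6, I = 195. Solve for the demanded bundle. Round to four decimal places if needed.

q_1* = 11.7551, q_2* = 5.0714

Set MRS = p_1/p_2: 8·q_1^(−1/2) = p_1/p_2.
Solve: √q_1 = 8·p_2/p_1, so q_1*(p_1,p_2) = (8·p_2/p_1)², and q_2* = (I − p_1·q_1*)/p_2.
Plugging in: q_1* = (8·6/14)² = 11.7551, q_2* = 5.0714.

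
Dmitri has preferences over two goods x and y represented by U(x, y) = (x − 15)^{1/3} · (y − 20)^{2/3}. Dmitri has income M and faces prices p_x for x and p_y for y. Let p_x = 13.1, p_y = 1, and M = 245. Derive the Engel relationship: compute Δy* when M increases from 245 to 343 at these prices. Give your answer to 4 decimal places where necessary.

Δy* = 65.3333

This is Cobb-Douglas in (x−15, y−20): tangency gives 1/3·p_y·(y−20) = 2/3·p_x·(x−15).
After buying the subsistence bundle (15, 20), a share 1/3 of the remaining income goes to x: x* = 15 + 1/3·(M − 15p_x − 20p_y)/p_x.
Discretionary income = 245 − 15·13.1 − 20·1 = 28.5; y* = 20 + 2/3·28.5/1 = 39.
At M' = 343: y* = 104.3333. Change: 104.3333 − 39 = 65.3333.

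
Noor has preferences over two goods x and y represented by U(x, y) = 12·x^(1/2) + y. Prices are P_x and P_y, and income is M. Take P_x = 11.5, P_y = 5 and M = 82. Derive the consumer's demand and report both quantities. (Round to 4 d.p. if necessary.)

Set MRS = P_x/P_y: 6·x^(−1/2) = P_x/P_y.
Solve: √x = 6·P_y/P_x, so x*(P_x,P_y) = (6·P_y/P_x)², and y* = (M − P_x·x*)/P_y.
Plugging in: x* = (6·5/11.5)² = 6.8053, y* = 0.7478.

x* = 6.8053, y* = 0.7478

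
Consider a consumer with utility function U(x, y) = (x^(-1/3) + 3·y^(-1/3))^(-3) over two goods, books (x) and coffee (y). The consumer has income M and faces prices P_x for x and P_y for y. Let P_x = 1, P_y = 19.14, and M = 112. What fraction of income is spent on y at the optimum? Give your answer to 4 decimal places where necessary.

share on y = 0.8266

MU_x ∝ x^(-4/3), MU_y ∝ 3·y^(-4/3), so MRS = (1/3)·(y/x)^(4/3) = P_x/P_y.
Hence y/x = (3·P_x/P_y)^(1/(4/3)), i.e. raised to the 0.75 power.
With the ratio pinned down, the budget gives x* = M/(P_x + P_y·(y/x)) and y* = (y/x)·x*.
Numerically y/x = 0.249106, so x* = 112/(1 + 19.14·0.249106) = 19.4178 and y* = 0.249106·19.4178 = 4.8371.
Expenditure on y: 19.14·4.8371 = 92.5822; share = 0.8266.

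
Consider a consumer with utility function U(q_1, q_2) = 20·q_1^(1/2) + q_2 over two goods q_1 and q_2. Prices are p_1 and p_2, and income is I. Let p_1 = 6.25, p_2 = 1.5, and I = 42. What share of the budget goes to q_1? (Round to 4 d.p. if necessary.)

MU_q_1 = 10/√q_1, MU_q_2 = 1. Tangency: 10/√q_1 = p_1/p_2.
Solve: √q_1 = 10·p_2/p_1, so q_1*(p_1,p_2) = (10·p_2/p_1)², and q_2* = (I − p_1·q_1*)/p_2.
Plugging in: q_1* = (10·1.5/6.25)² = 5.76, q_2* = 4.
Expenditure on q_1: 6.25·5.76 = 36; share = 0.8571.

share on q_1 = 0.8571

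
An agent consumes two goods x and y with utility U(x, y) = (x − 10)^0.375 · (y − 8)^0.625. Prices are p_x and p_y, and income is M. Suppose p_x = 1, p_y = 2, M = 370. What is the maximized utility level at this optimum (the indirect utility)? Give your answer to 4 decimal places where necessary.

V = 115.1069

This is Cobb-Douglas in (x−10, y−8): tangency gives 0.375·p_y·(y−8) = 0.625·p_x·(x−10).
Substituting into the budget: x* = 10 + 0.375·(M − 10·p_x − 8·p_y)/p_x, and y* = 8 + 0.625·(…)/p_y.
Discretionary income = 370 − 10·1 − 8·2 = 344; x* = 10 + 0.375·344/1 = 139; y* = 8 + 0.625·344/2 = 115.5.
Utility at the optimum: U(139, 115.5) = 115.1069.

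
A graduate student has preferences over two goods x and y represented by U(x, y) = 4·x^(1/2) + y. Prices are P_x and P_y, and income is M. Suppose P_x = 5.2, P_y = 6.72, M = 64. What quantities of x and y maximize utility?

MU_x = 2/√x, MU_y = 1. Tangency: 2/√x = P_x/P_y.
Solve: √x = 2·P_y/P_x, so x*(P_x,P_y) = (2·P_y/P_x)², and y* = (M − P_x·x*)/P_y.
Plugging in: x* = (2·6.72/5.2)² = 6.6802, y* = 4.3546.

x* = 6.6802, y* = 4.3546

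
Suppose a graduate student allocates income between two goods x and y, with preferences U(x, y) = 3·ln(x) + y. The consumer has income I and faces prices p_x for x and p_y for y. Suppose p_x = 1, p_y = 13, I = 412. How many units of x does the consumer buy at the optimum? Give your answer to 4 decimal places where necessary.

x* = 39

Set MRS = p_x/p_y: (3/x)/1 = p_x/p_y.
So x*(p_x,p_y) = 3·p_y/p_x, independent of income; and y* = (I − 3·p_y)/p_y.
At the given prices: x* = 3·13/1 = 39.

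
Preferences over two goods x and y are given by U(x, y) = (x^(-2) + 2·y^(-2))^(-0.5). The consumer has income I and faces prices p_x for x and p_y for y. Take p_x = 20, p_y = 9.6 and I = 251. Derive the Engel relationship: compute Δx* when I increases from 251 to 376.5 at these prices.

From the CES first-order condition, (1/2)·(y/x)^(3) = p_x/p_y.
Hence y/x = (2·p_x/p_y)^(1/(3)), i.e. raised to the 1/3 power.
Substitute y = (y/x)·x into the budget: x* = I/(p_x + p_y·(y/x)).
Numerically y/x = 1.609149, so x* = 251/(20 + 9.6·1.609149) = 7.0808.
At I' = 376.5: x* = 10.6212. Change: 10.6212 − 7.0808 = 3.5404.

Δx* = 3.5404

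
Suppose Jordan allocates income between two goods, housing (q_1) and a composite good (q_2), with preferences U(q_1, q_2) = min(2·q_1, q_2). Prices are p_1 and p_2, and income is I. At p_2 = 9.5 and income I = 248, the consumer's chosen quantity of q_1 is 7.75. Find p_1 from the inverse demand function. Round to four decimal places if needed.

With perfect complements, no substitution: consume in ratio q_1:q_2 = 1:2.
Budget: p_1·q_1 + p_2·2·q_1 = I, so (p_1 + 2·p_2)·q_1 = I.
Demand: q_1*(p_1,p_2,I) = I/(p_1 + 2·p_2), q_2* = 2·I/(p_1 + 2·p_2).
Set q_1* = 7.75 in the demand function and solve for p_1: p_1 = 13.

p_1 = 13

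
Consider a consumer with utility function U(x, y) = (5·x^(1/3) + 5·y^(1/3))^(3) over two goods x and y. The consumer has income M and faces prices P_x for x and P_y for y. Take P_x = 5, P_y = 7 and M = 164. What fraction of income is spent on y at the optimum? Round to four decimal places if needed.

share on y = 0.458

MU_x ∝ 5·x^(-2/3), MU_y ∝ 5·y^(-2/3), so MRS = (y/x)^(2/3) = P_x/P_y.
Hence y/x = (P_x/P_y)^(1/(2/3)), i.e. raised to the 1.5 power.
With the ratio pinned down, the budget gives x* = M/(P_x + P_y·(y/x)) and y* = (y/x)·x*.
Numerically y/x = 0.603682, so x* = 164/(5 + 7·0.603682) = 17.7763 and y* = 0.603682·17.7763 = 10.7312.
Expenditure on y: 7·10.7312 = 75.1185; share = 0.458.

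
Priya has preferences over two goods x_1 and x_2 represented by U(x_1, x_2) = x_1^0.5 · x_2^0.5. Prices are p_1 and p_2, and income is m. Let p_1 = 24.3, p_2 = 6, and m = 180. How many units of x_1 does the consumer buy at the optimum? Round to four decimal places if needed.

Tangency: MRS = x_2/x_1 = p_1/p_2.
Rearranging, p_2·x_2 = p_1·x_1. Substituting into the budget gives p_1·x_1·(1 + 1) = m.
Demand: x_1*(p_1,p_2,m) = 0.5·m/p_1 and x_2* = 0.5·m/p_2.
At p_1=24.3, p_2=6, m=180: x_1* = 0.5·180/24.3 = 3.7037.

x_1* = 3.7037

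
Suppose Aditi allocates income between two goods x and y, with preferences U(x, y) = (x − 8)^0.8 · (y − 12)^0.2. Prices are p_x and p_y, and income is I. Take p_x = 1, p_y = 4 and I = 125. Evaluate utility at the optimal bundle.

Discretionary income = 125 − 8·1 − 12·4 = 69; x* = 8 + 0.8·69/1 = 63.2; y* = 12 + 0.2·69/4 = 15.45.
Utility at the optimum: U(63.2, 15.45) = 31.7041.

V = 31.7041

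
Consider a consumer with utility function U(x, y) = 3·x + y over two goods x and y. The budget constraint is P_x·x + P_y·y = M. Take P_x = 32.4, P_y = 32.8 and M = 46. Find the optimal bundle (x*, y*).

x* = 1.4198, y* = 0

Perfect substitutes: compare marginal utility per dollar. 3/P_x vs 1/P_y → 0.0926 vs 0.0305.
x gives more utility per dollar, so spend all income on x: x* = M/P_x, y* = 0.
Numerically: x* = 1.4198, y* = 0.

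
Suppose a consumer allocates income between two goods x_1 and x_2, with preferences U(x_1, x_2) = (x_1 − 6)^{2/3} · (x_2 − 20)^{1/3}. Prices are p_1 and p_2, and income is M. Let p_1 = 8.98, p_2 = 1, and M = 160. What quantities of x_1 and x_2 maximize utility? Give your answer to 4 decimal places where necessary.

Let x_1' = x_1−6, x_2' = x_2−20. MRS = 2·x_2'/x_1' = p_1/p_2.
Substituting into the budget: x_1* = 6 + 2/3·(M − 6·p_1 − 20·p_2)/p_1, and x_2* = 20 + 1/3·(…)/p_2.
Discretionary income = 160 − 6·8.98 − 20·1 = 86.12; x_1* = 6 + 2/3·86.12/8.98 = 12.3935; x_2* = 20 + 1/3·86.12/1 = 48.7067.

x_1* = 12.3935, x_2* = 48.7067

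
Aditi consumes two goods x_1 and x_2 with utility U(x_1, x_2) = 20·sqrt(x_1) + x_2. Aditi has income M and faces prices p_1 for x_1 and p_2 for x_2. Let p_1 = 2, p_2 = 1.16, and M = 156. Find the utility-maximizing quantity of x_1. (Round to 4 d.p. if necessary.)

MU_x_1 = 10/√x_1, MU_x_2 = 1. Tangency: 10/√x_1 = p_1/p_2.
Thus x_1* = (10·p_2/p_1)² — independent of M — with the rest of income spent on x_2.
Plugging in: x_1* = (10·1.16/2)² = 33.64.

x_1* = 33.64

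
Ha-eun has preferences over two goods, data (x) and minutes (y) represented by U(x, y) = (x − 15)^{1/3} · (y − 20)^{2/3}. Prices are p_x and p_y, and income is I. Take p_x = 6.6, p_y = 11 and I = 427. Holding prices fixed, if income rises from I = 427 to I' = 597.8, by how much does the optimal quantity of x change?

Δx* = 8.6263

Let x' = x−15, y' = y−20. MRS = (1/2)·y'/x' = p_x/p_y.
After buying the subsistence bundle (15, 20), a share 1/3 of the remaining income goes to x: x* = 15 + 1/3·(I − 15p_x − 20p_y)/p_x.
Discretionary income = 427 − 15·6.6 − 20·11 = 108; x* = 15 + 1/3·108/6.6 = 20.4545.
At I' = 597.8: x* = 29.0808. Change: 29.0808 − 20.4545 = 8.6263.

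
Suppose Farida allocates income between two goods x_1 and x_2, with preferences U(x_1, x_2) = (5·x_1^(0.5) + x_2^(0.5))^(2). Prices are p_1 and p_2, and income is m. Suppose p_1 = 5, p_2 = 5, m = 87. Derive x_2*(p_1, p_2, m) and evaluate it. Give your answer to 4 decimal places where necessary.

x_2* = 0.6692

MRS = MU_x_1/MU_x_2 = 5·(x_2/x_1)^(0.5). Set equal to p_1/p_2.
Solve for the ratio: x_2/x_1 = [(1/5)·p_1/p_2]^(2).
With the ratio pinned down, the budget gives x_1* = m/(p_1 + p_2·(x_2/x_1)) and x_2* = (x_2/x_1)·x_1*.
Numerically x_2/x_1 = 0.04, so x_1* = 87/(5 + 5·0.04) = 16.7308 and x_2* = 0.04·16.7308 = 0.6692.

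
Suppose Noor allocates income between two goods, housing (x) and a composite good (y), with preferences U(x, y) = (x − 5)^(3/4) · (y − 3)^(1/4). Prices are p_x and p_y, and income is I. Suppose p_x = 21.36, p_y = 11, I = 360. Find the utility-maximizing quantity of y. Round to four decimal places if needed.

y* = 8.0045

Let x' = x−5, y' = y−3. MRS = 3·y'/x' = p_x/p_y.
Substituting into the budget: x* = 5 + 0.75·(I − 5·p_x − 3·p_y)/p_x, and y* = 3 + 0.25·(…)/p_y.
Discretionary income = 360 − 5·21.36 − 3·11 = 220.2; y* = 3 + 0.25·220.2/11 = 8.0045.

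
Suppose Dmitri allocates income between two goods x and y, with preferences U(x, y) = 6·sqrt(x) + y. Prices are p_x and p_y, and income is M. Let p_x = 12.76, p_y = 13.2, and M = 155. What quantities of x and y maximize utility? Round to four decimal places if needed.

x* = 9.6314, y* = 2.4321

Set MRS = p_x/p_y: 3·x^(−1/2) = p_x/p_y.
Solve: √x = 3·p_y/p_x, so x*(p_x,p_y) = (3·p_y/p_x)², and y* = (M − p_x·x*)/p_y.
Plugging in: x* = (3·13.2/12.76)² = 9.6314, y* = 2.4321.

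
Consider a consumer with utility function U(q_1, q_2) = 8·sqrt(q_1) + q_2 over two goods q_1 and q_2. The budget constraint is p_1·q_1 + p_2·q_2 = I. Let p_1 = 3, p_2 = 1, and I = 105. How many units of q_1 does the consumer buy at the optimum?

Plugging in: q_1* = (4·1/3)² = 1.7778.

q_1* = 1.7778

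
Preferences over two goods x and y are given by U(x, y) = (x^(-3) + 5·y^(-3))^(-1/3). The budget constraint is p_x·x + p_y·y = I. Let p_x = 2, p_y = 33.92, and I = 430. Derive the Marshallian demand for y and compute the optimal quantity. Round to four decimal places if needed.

y* = 11.7377

MU_x ∝ x^(-4), MU_y ∝ 5·y^(-4), so MRS = (1/5)·(y/x)^(4) = p_x/p_y.
Solve for the ratio: y/x = [5·p_x/p_y]^(0.25).
With the ratio pinned down, the budget gives x* = I/(p_x + p_y·(y/x)) and y* = (y/x)·x*.
Numerically y/x = 0.736862, so x* = 430/(2 + 33.92·0.736862) = 15.9293 and y* = 0.736862·15.9293 = 11.7377.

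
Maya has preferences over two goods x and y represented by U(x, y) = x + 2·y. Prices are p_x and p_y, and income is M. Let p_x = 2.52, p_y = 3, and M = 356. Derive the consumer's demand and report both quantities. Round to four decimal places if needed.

Perfect substitutes: compare marginal utility per dollar. 1/p_x vs 2/p_y → 0.3968 vs 0.6667.
y gives more utility per dollar, so spend all income on y: y* = M/p_y, x* = 0.
Numerically: x* = 0, y* = 118.6667.

x* = 0, y* = 118.6667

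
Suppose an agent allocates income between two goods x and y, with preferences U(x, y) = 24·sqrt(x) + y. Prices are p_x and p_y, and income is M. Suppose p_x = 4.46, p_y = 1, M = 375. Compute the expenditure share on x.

share on x = 0.0861

Plugging in: x* = (12·1/4.46)² = 7.2392, y* = 342.713.
Expenditure on x: 4.46·7.2392 = 32.287; share = 0.0861.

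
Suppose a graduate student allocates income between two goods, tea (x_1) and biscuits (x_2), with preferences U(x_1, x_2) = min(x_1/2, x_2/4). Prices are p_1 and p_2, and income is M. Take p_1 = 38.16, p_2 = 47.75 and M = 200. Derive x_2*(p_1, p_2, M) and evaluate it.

Demand: x_1*(p_1,p_2,M) = 2·M/(2·p_1 + 4·p_2), x_2* = 4·M/(2·p_1 + 4·p_2).
Here 2·38.16 + 4·47.75 = 267.32, giving x_2* = 2.9927.

x_2* = 2.9927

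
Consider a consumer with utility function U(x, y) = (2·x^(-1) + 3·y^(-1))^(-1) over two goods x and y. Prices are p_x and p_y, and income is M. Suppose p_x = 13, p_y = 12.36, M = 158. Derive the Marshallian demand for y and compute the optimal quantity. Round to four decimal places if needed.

From the CES first-order condition, (2/3)·(y/x)^(2) = p_x/p_y.
Solve for the ratio: y/x = [(3/2)·p_x/p_y]^(0.5).
Substitute y = (y/x)·x into the budget: x* = M/(p_x + p_y·(y/x)).
Numerically y/x = 1.256053, so x* = 158/(13 + 12.36·1.256053) = 5.539 and y* = 1.256053·5.539 = 6.9573.

y* = 6.9573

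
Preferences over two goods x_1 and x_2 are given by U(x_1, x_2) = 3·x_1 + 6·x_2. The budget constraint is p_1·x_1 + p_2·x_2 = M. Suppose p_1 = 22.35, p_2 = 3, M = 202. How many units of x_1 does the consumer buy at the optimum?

x_2 gives more utility per dollar, so spend all income on x_2: x_2* = M/p_2, x_1* = 0.
Numerically: x_1* = 0, x_2* = 67.3333.

x_1* = 0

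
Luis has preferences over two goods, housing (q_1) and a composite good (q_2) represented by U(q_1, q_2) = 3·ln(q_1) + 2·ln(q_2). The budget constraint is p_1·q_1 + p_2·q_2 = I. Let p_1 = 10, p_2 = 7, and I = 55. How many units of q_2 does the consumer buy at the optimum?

Tangency: MRS = (3/2)·q_2/q_1 = p_1/p_2.
So 3·p_2·q_2 = 2·p_1·q_1; combined with the budget, a share 0.6 of income goes to q_1.
Demand: q_1*(p_1,p_2,I) = 0.6·I/p_1 and q_2* = 0.4·I/p_2.
At p_1=10, p_2=7, I=55: q_2* = 0.4·55/7 = 3.1429.

q_2* = 3.1429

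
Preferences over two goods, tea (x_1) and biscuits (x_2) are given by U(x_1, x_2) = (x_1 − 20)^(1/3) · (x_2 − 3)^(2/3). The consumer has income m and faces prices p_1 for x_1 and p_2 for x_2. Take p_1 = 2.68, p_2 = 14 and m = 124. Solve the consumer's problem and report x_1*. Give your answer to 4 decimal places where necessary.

x_1* = 23.5323

MRS = (1/2)·(x_2−3)/(x_1−20). Tangency with p_1/p_2 gives x_2−3 = 2·(p_1/p_2)·(x_1−20).
Substituting into the budget: x_1* = 20 + 1/3·(m − 20·p_1 − 3·p_2)/p_1, and x_2* = 3 + 2/3·(…)/p_2.
Discretionary income = 124 − 20·2.68 − 3·14 = 28.4; x_1* = 20 + 1/3·28.4/2.68 = 23.5323.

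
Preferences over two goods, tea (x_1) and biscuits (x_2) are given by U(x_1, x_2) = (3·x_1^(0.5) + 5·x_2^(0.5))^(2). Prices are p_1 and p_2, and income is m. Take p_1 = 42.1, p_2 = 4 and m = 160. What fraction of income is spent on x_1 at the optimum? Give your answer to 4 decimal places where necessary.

share on x_1 = 0.0331

MRS = MU_x_1/MU_x_2 = (3/5)·(x_2/x_1)^(0.5). Set equal to p_1/p_2.
Solve for the ratio: x_2/x_1 = [(5/3)·p_1/p_2]^(2).
With the ratio pinned down, the budget gives x_1* = m/(p_1 + p_2·(x_2/x_1)) and x_2* = (x_2/x_1)·x_1*.
Numerically x_2/x_1 = 307.710069, so x_1* = 160/(42.1 + 4·307.710069) = 0.1257 and x_2* = 307.710069·0.1257 = 38.6771.
Expenditure on x_1: 42.1·0.1257 = 5.2917; share = 0.0331.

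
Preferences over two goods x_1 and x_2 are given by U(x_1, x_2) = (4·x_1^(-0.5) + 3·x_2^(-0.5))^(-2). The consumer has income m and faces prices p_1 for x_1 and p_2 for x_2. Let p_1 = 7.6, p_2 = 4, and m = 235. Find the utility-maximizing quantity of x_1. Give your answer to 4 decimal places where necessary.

MRS = MU_x_1/MU_x_2 = (4/3)·(x_2/x_1)^(1.5). Set equal to p_1/p_2.
Hence x_2/x_1 = ((3/4)·p_1/p_2)^(1/(1.5)), i.e. raised to the 2/3 power.
With the ratio pinned down, the budget gives x_1* = m/(p_1 + p_2·(x_2/x_1)) and x_2* = (x_2/x_1)·x_1*.
Numerically x_2/x_1 = 1.266319, so x_1* = 235/(7.6 + 4·1.266319) = 18.5547.

x_1* = 18.5547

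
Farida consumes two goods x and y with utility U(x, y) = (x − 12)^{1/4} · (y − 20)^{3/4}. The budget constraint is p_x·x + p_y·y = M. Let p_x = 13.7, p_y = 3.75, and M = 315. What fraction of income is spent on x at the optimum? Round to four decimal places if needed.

share on x = 0.5819

After buying the subsistence bundle (12, 20), a share 0.25 of the remaining income goes to x: x* = 12 + 0.25·(M − 12p_x − 20p_y)/p_x.
Discretionary income = 315 − 12·13.7 − 20·3.75 = 75.6; x* = 12 + 0.25·75.6/13.7 = 13.3796; y* = 20 + 0.75·75.6/3.75 = 35.12.
Expenditure on x: 13.7·13.3796 = 183.3; share = 0.5819.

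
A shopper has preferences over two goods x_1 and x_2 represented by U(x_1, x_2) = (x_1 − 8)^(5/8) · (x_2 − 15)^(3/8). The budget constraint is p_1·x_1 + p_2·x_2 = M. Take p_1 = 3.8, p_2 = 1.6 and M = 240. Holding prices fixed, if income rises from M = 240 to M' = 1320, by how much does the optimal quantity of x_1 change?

MRS = (5/3)·(x_2−15)/(x_1−8). Tangency with p_1/p_2 gives x_2−15 = (3/5)·(p_1/p_2)·(x_1−8).
Substituting into the budget: x_1* = 8 + 0.625·(M − 8·p_1 − 15·p_2)/p_1, and x_2* = 15 + 0.375·(…)/p_2.
Discretionary income = 240 − 8·3.8 − 15·1.6 = 185.6; x_1* = 8 + 0.625·185.6/3.8 = 38.5263.
At M' = 1320: x_1* = 216.1579. Change: 216.1579 − 38.5263 = 177.6316.

Δx_1* = 177.6316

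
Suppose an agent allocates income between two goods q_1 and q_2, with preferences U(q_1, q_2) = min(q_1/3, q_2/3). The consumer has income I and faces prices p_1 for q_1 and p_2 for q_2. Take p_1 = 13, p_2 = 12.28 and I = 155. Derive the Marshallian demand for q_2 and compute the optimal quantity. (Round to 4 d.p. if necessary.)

q_2* = 6.1313

Leontief preferences: the optimum is at the kink where q_1/3 = q_2/3, i.e. q_2 = q_1.
Budget: p_1·q_1 + p_2·q_1 = I, so (3·p_1 + 3·p_2)·q_1 = 3·I.
Demand: q_1*(p_1,p_2,I) = 3·I/(3·p_1 + 3·p_2), q_2* = 3·I/(3·p_1 + 3·p_2).
Here 3·13 + 3·12.28 = 75.84, giving q_2* = 6.1313.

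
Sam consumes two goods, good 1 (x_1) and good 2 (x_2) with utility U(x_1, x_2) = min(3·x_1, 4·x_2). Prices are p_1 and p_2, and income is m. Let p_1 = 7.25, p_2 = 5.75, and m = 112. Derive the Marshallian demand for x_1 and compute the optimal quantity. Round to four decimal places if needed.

x_1* = 9.6865

With perfect complements, no substitution: consume in ratio x_1:x_2 = 4:3.
Budget: p_1·x_1 + p_2·(3/4)·x_1 = m, so (4·p_1 + 3·p_2)·x_1 = 4·m.
Demand: x_1*(p_1,p_2,m) = 4·m/(4·p_1 + 3·p_2), x_2* = 3·m/(4·p_1 + 3·p_2).
Here 4·7.25 + 3·5.75 = 46.25, giving x_1* = 9.6865.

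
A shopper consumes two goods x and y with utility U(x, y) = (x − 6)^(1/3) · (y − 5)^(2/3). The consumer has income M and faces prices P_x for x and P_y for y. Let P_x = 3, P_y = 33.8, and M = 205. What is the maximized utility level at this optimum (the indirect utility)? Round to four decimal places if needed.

Discretionary income = 205 − 6·3 − 5·33.8 = 18; x* = 6 + 1/3·18/3 = 8; y* = 5 + 2/3·18/33.8 = 5.355.
Utility at the optimum: U(8, 5.355) = 0.6317.

V = 0.6317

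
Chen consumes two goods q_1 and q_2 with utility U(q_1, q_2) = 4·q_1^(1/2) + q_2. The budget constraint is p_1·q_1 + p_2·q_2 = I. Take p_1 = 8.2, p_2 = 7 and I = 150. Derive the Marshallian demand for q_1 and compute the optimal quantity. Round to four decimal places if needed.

q_1* = 2.9149

MU_q_1 = 2/√q_1, MU_q_2 = 1. Tangency: 2/√q_1 = p_1/p_2.
Thus q_1* = (2·p_2/p_1)² — independent of I — with the rest of income spent on q_2.
Plugging in: q_1* = (2·7/8.2)² = 2.9149.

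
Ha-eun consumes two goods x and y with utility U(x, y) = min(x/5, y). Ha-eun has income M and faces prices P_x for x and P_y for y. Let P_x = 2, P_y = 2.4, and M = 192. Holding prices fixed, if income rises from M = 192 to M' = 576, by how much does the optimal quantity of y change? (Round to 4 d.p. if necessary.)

Δy* = 30.9677

Demand: x*(P_x,P_y,M) = 5·M/(5·P_x + P_y), y* = M/(5·P_x + P_y).
Here 5·2 + 2.4 = 12.4, giving y* = 15.4839.
At M' = 576: y* = 46.4516. Change: 46.4516 − 15.4839 = 30.9677.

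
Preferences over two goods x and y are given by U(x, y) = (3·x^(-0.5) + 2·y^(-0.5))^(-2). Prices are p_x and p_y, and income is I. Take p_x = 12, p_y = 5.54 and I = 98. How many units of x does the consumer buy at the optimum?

MRS = MU_x/MU_y = (3/2)·(y/x)^(1.5). Set equal to p_x/p_y.
Hence y/x = ((2/3)·p_x/p_y)^(1/(1.5)), i.e. raised to the 2/3 power.
Substitute y = (y/x)·x into the budget: x* = I/(p_x + p_y·(y/x)).
Numerically y/x = 1.277576, so x* = 98/(12 + 5.54·1.277576) = 5.1369.

x* = 5.1369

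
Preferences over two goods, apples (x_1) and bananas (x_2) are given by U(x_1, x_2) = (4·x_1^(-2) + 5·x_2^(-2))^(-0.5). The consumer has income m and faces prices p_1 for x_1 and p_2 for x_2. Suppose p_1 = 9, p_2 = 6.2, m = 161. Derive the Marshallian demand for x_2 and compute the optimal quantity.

x_2* = 11.8567

MRS = MU_x_1/MU_x_2 = (4/5)·(x_2/x_1)^(3). Set equal to p_1/p_2.
Hence x_2/x_1 = ((5/4)·p_1/p_2)^(1/(3)), i.e. raised to the 1/3 power.
With the ratio pinned down, the budget gives x_1* = m/(p_1 + p_2·(x_2/x_1)) and x_2* = (x_2/x_1)·x_1*.
Numerically x_2/x_1 = 1.219702, so x_1* = 161/(9 + 6.2·1.219702) = 9.721 and x_2* = 1.219702·9.721 = 11.8567.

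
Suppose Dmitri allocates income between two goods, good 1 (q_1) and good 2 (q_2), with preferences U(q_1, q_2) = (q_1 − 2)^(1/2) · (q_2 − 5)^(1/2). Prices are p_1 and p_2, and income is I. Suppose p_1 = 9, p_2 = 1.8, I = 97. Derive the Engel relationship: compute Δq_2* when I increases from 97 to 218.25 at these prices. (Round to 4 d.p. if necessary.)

Δq_2* = 33.6806

Let q_1' = q_1−2, q_2' = q_2−5. MRS = q_2'/q_1' = p_1/p_2.
Substituting into the budget: q_1* = 2 + 0.5·(I − 2·p_1 − 5·p_2)/p_1, and q_2* = 5 + 0.5·(…)/p_2.
Discretionary income = 97 − 2·9 − 5·1.8 = 70; q_2* = 5 + 0.5·70/1.8 = 24.4444.
At I' = 218.25: q_2* = 58.125. Change: 58.125 − 24.4444 = 33.6806.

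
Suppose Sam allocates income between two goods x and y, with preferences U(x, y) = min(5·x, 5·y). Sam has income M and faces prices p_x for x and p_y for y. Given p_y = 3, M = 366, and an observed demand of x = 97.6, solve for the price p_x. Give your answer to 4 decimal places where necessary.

p_x = 0.75

Leontief preferences: the optimum is at the kink where x/5 = y/5, i.e. y = x.
Budget: p_x·x + p_y·x = M, so (5·p_x + 5·p_y)·x = 5·M.
Demand: x*(p_x,p_y,M) = 5·M/(5·p_x + 5·p_y), y* = 5·M/(5·p_x + 5·p_y).
Set x* = 97.6 in the demand function and solve for p_x: p_x = 0.75.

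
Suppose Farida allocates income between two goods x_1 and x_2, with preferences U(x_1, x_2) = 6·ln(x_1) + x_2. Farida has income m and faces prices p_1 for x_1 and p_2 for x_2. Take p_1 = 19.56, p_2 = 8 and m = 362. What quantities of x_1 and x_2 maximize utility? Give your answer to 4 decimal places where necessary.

MU_x_1 = 6/x_1, MU_x_2 = 1. Tangency: 6/x_1 = p_1/p_2.
So x_1*(p_1,p_2) = 6·p_2/p_1, independent of income; and x_2* = (m − 6·p_2)/p_2.
At the given prices: x_1* = 6·8/19.56 = 2.454, and x_2* = 39.25.

x_1* = 2.454, x_2* = 39.25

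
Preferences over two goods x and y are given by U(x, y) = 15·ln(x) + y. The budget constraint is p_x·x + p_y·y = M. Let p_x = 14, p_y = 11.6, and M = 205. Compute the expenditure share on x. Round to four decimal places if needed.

share on x = 0.8488

Set MRS = p_x/p_y: (15/x)/1 = p_x/p_y.
So x*(p_x,p_y) = 15·p_y/p_x, independent of income; and y* = (M − 15·p_y)/p_y.
At the given prices: x* = 15·11.6/14 = 12.4286, and y* = 2.6724.
Expenditure on x: 14·12.4286 = 174; share = 0.8488.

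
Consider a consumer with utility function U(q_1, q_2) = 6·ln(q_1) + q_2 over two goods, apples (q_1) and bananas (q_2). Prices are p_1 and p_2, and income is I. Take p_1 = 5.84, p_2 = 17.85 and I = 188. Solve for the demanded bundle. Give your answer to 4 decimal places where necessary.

At the given prices: q_1* = 6·17.85/5.84 = 18.339, and q_2* = 4.5322.

q_1* = 18.339, q_2* = 4.5322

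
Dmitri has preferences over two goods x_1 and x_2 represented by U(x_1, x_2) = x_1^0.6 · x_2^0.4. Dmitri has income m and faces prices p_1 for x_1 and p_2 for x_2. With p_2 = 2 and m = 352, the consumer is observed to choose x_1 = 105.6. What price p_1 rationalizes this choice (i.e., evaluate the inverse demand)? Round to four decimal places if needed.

p_1 = 2

Tangency: MRS = (3/2)·x_2/x_1 = p_1/p_2.
Rearranging, p_2·x_2 = (2/3)·p_1·x_1. Substituting into the budget gives p_1·x_1·(1 + (2/3)) = m.
Demand: x_1*(p_1,p_2,m) = 0.6·m/p_1 and x_2* = 0.4·m/p_2.
Set x_1* = 105.6 in the demand function and solve for p_1: p_1 = 2.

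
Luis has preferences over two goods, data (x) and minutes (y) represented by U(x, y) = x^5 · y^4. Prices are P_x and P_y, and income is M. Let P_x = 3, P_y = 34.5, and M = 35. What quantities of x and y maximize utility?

x* = 6.4815, y* = 0.4509

Tangency: MRS = (5/4)·y/x = P_x/P_y.
So 5·P_y·y = 4·P_x·x; combined with the budget, a share 5/9 of income goes to x.
Demand: x*(P_x,P_y,M) = 5/9·M/P_x and y* = 4/9·M/P_y.
At P_x=3, P_y=34.5, M=35: x* = 5/9·35/3 = 6.4815, y* = 0.4509.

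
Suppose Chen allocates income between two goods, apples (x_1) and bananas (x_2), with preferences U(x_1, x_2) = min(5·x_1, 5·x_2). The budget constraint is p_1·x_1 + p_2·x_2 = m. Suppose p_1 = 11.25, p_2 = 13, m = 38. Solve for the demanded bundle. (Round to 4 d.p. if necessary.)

x_1* = 1.567, x_2* = 1.567

With perfect complements, no substitution: consume in ratio x_1:x_2 = 5:5.
Budget: p_1·x_1 + p_2·x_1 = m, so (5·p_1 + 5·p_2)·x_1 = 5·m.
Demand: x_1*(p_1,p_2,m) = 5·m/(5·p_1 + 5·p_2), x_2* = 5·m/(5·p_1 + 5·p_2).
Here 5·11.25 + 5·13 = 121.25, giving x_1* = 1.567 and x_2* = 1.567.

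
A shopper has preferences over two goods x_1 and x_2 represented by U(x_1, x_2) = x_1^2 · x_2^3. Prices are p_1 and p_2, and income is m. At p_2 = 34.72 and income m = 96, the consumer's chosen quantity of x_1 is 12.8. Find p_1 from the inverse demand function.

MU_x_1/MU_x_2 = (2·x_2)/(3·x_1); tangency sets this equal to p_1/p_2.
So 2·p_2·x_2 = 3·p_1·x_1; combined with the budget, a share 0.4 of income goes to x_1.
Demand: x_1*(p_1,p_2,m) = 0.4·m/p_1 and x_2* = 0.6·m/p_2.
Set x_1* = 12.8 in the demand function and solve for p_1: p_1 = 3.

p_1 = 3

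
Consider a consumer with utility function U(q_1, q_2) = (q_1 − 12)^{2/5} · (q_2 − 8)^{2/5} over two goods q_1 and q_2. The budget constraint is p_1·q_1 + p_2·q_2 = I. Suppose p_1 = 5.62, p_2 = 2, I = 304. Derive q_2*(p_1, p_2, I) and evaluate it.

q_2* = 63.14

Discretionary income = 304 − 12·5.62 − 8·2 = 220.56; q_2* = 8 + 0.5·220.56/2 = 63.14.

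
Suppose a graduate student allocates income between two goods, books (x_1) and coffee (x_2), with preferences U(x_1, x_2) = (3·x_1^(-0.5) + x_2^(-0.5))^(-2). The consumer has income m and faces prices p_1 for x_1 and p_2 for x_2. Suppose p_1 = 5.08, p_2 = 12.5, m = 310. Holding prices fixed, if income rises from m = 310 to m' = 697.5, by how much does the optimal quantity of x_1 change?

MRS = MU_x_1/MU_x_2 = 3·(x_2/x_1)^(1.5). Set equal to p_1/p_2.
Hence x_2/x_1 = ((1/3)·p_1/p_2)^(1/(1.5)), i.e. raised to the 2/3 power.
Substitute x_2 = (x_2/x_1)·x_1 into the budget: x_1* = m/(p_1 + p_2·(x_2/x_1)).
Numerically x_2/x_1 = 0.263768, so x_1* = 310/(5.08 + 12.5·0.263768) = 37.0057.
At m' = 697.5: x_1* = 83.2627. Change: 83.2627 − 37.0057 = 46.2571.

Δx_1* = 46.2571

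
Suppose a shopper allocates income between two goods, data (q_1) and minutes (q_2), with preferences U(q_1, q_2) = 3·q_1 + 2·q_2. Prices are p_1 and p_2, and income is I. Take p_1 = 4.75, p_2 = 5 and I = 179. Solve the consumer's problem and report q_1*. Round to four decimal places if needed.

q_1* = 37.6842

Linear utility — the consumer picks whichever good has higher MU/price: 3/4.75 = 0.6316 vs 2/5 = 0.4.
q_1 gives more utility per dollar, so spend all income on q_1: q_1* = I/p_1, q_2* = 0.
Numerically: q_1* = 37.6842, q_2* = 0.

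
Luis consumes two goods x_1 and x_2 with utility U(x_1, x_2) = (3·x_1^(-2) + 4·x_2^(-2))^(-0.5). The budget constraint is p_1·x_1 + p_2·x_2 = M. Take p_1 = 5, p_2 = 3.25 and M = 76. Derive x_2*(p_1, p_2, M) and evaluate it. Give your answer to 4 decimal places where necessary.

x_2* = 10.5774

With the ratio pinned down, the budget gives x_1* = M/(p_1 + p_2·(x_2/x_1)) and x_2* = (x_2/x_1)·x_1*.
Numerically x_2/x_1 = 1.270599, so x_1* = 76/(5 + 3.25·1.270599) = 8.3247 and x_2* = 1.270599·8.3247 = 10.5774.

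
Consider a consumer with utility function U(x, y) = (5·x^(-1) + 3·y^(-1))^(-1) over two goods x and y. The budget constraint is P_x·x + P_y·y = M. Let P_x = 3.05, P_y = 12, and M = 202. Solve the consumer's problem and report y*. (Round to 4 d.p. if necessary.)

MRS = MU_x/MU_y = (5/3)·(y/x)^(2). Set equal to P_x/P_y.
Solve for the ratio: y/x = [(3/5)·P_x/P_y]^(0.5).
With the ratio pinned down, the budget gives x* = M/(P_x + P_y·(y/x)) and y* = (y/x)·x*.
Numerically y/x = 0.390512, so x* = 202/(3.05 + 12·0.390512) = 26.1112 and y* = 0.390512·26.1112 = 10.1967.

y* = 10.1967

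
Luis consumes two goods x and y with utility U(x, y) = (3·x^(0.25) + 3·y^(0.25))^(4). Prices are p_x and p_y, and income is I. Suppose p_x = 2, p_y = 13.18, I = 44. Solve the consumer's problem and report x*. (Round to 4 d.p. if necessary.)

x* = 14.3474

With the ratio pinned down, the budget gives x* = I/(p_x + p_y·(y/x)) and y* = (y/x)·x*.
Numerically y/x = 0.080938, so x* = 44/(2 + 13.18·0.080938) = 14.3474.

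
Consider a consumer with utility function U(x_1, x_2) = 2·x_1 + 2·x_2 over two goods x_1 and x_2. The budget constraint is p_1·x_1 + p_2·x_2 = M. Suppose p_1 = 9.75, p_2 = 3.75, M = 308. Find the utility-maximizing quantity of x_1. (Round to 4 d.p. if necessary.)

x_1* = 0

Perfect substitutes: compare marginal utility per dollar. 2/p_1 vs 2/p_2 → 0.2051 vs 0.5333.
x_2 gives more utility per dollar, so spend all income on x_2: x_2* = M/p_2, x_1* = 0.
Numerically: x_1* = 0, x_2* = 82.1333.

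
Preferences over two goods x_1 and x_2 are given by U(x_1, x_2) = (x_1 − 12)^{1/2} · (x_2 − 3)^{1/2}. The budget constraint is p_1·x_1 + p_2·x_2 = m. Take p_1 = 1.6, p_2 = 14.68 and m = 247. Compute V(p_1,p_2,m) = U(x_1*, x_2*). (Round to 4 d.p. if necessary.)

MRS = (x_2−3)/(x_1−12). Tangency with p_1/p_2 gives x_2−3 = (p_1/p_2)·(x_1−12).
After buying the subsistence bundle (12, 3), a share 0.5 of the remaining income goes to x_1: x_1* = 12 + 0.5·(m − 12p_1 − 3p_2)/p_1.
Discretionary income = 247 − 12·1.6 − 3·14.68 = 183.76; x_1* = 12 + 0.5·183.76/1.6 = 69.425; x_2* = 3 + 0.5·183.76/14.68 = 9.2589.
Utility at the optimum: U(69.425, 9.2589) = 18.9582.

V = 18.9582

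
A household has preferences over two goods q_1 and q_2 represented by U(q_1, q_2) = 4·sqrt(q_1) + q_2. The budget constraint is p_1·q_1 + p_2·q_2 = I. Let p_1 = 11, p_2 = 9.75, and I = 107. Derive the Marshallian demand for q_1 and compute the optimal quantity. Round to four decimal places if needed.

Utility is quasi-linear in q_2; the FOC for q_1 is 2/√q_1 = p_1/p_2.
Solve: √q_1 = 2·p_2/p_1, so q_1*(p_1,p_2) = (2·p_2/p_1)², and q_2* = (I − p_1·q_1*)/p_2.
Plugging in: q_1* = (2·9.75/11)² = 3.1426.

q_1* = 3.1426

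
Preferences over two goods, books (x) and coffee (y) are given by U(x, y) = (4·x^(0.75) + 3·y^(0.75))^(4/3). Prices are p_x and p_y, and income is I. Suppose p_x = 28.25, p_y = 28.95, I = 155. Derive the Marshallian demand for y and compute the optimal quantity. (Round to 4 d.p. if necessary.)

From the CES first-order condition, (4/3)·(y/x)^(0.25) = p_x/p_y.
Hence y/x = ((3/4)·p_x/p_y)^(1/(0.25)), i.e. raised to the 4 power.
With the ratio pinned down, the budget gives x* = I/(p_x + p_y·(y/x)) and y* = (y/x)·x*.
Numerically y/x = 0.286896, so x* = 155/(28.25 + 28.95·0.286896) = 4.2401 and y* = 0.286896·4.2401 = 1.2165.

y* = 1.2165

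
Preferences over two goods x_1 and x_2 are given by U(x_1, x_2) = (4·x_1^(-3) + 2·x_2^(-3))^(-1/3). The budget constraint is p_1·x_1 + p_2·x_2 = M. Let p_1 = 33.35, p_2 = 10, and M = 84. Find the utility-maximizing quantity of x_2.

x_2* = 2.1348

MRS = MU_x_1/MU_x_2 = 2·(x_2/x_1)^(4). Set equal to p_1/p_2.
Hence x_2/x_1 = ((1/2)·p_1/p_2)^(1/(4)), i.e. raised to the 0.25 power.
Substitute x_2 = (x_2/x_1)·x_1 into the budget: x_1* = M/(p_1 + p_2·(x_2/x_1)).
Numerically x_2/x_1 = 1.136361, so x_1* = 84/(33.35 + 10·1.136361) = 1.8786 and x_2* = 1.136361·1.8786 = 2.1348.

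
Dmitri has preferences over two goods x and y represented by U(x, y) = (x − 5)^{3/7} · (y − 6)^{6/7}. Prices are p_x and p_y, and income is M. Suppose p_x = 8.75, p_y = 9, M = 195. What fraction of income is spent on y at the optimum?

share on y = 0.6094

Discretionary income = 195 − 5·8.75 − 6·9 = 97.25; x* = 5 + 1/3·97.25/8.75 = 8.7048; y* = 6 + 2/3·97.25/9 = 13.2037.
Expenditure on y: 9·13.2037 = 118.8333; share = 0.6094.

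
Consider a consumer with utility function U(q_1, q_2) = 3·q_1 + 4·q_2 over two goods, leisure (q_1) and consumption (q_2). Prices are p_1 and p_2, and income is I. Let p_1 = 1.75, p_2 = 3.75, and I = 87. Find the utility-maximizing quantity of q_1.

q_1* = 49.7143

Perfect substitutes: compare marginal utility per dollar. 3/p_1 vs 4/p_2 → 1.7143 vs 1.0667.
q_1 gives more utility per dollar, so spend all income on q_1: q_1* = I/p_1, q_2* = 0.
Numerically: q_1* = 49.7143, q_2* = 0.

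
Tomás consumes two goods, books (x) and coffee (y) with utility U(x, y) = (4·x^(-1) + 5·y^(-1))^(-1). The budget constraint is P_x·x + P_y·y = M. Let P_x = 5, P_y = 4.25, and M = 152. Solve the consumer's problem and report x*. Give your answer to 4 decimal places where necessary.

Numerically y/x = 1.212678, so x* = 152/(5 + 4.25·1.212678) = 14.9696.

x* = 14.9696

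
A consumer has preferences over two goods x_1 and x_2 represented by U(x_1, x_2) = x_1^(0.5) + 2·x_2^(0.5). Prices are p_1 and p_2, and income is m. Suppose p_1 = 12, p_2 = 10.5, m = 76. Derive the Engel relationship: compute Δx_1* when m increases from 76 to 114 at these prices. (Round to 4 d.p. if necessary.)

Δx_1* = 0.5684

MU_x_1 ∝ x_1^(-0.5), MU_x_2 ∝ 2·x_2^(-0.5), so MRS = (1/2)·(x_2/x_1)^(0.5) = p_1/p_2.
Solve for the ratio: x_2/x_1 = [2·p_1/p_2]^(2).
Substitute x_2 = (x_2/x_1)·x_1 into the budget: x_1* = m/(p_1 + p_2·(x_2/x_1)).
Numerically x_2/x_1 = 5.22449, so x_1* = 76/(12 + 10.5·5.22449) = 1.1368.
At m' = 114: x_1* = 1.7051. Change: 1.7051 − 1.1368 = 0.5684.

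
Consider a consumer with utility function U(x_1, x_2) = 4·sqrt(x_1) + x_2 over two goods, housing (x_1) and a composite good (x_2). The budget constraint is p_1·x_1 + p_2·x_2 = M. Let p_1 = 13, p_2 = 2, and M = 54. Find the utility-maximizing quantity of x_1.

x_1* = 0.0947

MU_x_1 = 2/√x_1, MU_x_2 = 1. Tangency: 2/√x_1 = p_1/p_2.
Thus x_1* = (2·p_2/p_1)² — independent of M — with the rest of income spent on x_2.
Plugging in: x_1* = (2·2/13)² = 0.0947.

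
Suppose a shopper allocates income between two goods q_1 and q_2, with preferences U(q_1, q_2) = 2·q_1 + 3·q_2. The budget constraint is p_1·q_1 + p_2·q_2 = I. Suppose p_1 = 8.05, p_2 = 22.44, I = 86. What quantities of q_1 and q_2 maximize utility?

Linear utility — the consumer picks whichever good has higher MU/price: 2/8.05 = 0.2484 vs 3/22.44 = 0.1337.
q_1 gives more utility per dollar, so spend all income on q_1: q_1* = I/p_1, q_2* = 0.
Numerically: q_1* = 10.6832, q_2* = 0.

q_1* = 10.6832, q_2* = 0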